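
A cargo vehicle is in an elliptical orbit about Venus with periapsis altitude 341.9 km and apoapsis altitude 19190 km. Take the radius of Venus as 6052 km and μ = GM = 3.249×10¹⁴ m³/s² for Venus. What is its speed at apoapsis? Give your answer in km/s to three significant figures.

r_p = 6052 + 341.9 = 6393.9 km = 6.3939×10⁶ m.
r_a = 6052 + 19190 = 25242 km = 2.5242×10⁷ m.
Semi-major axis a = (r_p + r_a)/2 = 15818 km = 1.582×10⁷ m.
Vis-viva: v² = μ(2/r − 1/a) = 3.249×10¹⁴ × (7.923×10⁻⁸ − 6.322×10⁻⁸) = 5.203×10⁶ m²/s².
v = 2281 m/s = 2.281 km/s.

v ≈ 2.28 km/s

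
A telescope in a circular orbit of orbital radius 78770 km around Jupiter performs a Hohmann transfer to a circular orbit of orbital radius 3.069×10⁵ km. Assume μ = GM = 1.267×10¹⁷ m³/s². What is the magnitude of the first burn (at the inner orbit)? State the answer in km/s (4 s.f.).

r₁ = 78770 km = 7.877×10⁷ m.
r₂ = 3.069×10⁵ km = 3.069×10⁸ m.
Transfer ellipse a_t = (r₁ + r₂)/2 = 1.928×10⁸ m.
At r₁: circular v_c1 = √(μ/r₁) = 40110 m/s; transfer-perijove v_p = √[μ(2/r₁ − 1/a_t)] = 50600 m/s.
Δv₁ = v_p − v_c1 = 10490 m/s.
= 10.49 km/s.

Δv ≈ 10.49 km/s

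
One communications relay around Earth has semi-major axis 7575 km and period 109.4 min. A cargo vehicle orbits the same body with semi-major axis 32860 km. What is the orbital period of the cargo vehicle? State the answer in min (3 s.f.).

Kepler's third law: T² ∝ a³, so T₂ = T₁ (a₂/a₁)^(3/2).
a₂/a₁ = 4.338, (a₂/a₁)^(3/2) = 9.035.
T₂ = 109.4 × 9.035 = 988.4 min.

T₂ ≈ 988 min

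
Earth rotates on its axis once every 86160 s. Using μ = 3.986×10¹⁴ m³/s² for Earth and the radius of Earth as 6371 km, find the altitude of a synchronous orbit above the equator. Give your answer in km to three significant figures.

A synchronous orbit has period T, so by Kepler's third law a = (μT²/4π²)^(1/3).
μT²/4π² = 3.986×10¹⁴ × (8.616×10⁴)² / 39.48 = 7.495×10²² m³.
a = 4.216×10⁷ m = 42163 km.
Altitude h = a − R = 42163 − 6371 = 35792 km.

h_sync ≈ 35800 km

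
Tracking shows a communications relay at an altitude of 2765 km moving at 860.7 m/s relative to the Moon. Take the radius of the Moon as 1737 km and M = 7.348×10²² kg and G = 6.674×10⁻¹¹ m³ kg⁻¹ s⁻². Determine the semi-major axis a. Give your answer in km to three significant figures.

μ = GM = 6.674×10⁻¹¹ × 7.348×10²² = 4.904×10¹² m³/s².
r = 1737 + 2765 = 4502.0 km = 4.502×10⁶ m.
Vis-viva rearranged: 1/a = 2/r − v²/μ = 4.442×10⁻⁷ − 1.511×10⁻⁷ = 2.932×10⁻⁷ m⁻¹.
a = 3.411×10⁶ m = 3410.8 km.

a ≈ 3410 km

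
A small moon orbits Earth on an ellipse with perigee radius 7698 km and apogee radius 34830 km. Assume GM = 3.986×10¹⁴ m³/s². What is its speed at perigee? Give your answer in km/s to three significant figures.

v ≈ 9.21 km/s

Semi-major axis a = (r_p + r_a)/2 = 21264 km = 2.126×10⁷ m.
Vis-viva: v² = μ(2/r − 1/a) = 3.986×10¹⁴ × (2.598×10⁻⁷ − 4.703×10⁻⁸) = 8.481×10⁷ m²/s².
v = 9209 m/s = 9.209 km/s.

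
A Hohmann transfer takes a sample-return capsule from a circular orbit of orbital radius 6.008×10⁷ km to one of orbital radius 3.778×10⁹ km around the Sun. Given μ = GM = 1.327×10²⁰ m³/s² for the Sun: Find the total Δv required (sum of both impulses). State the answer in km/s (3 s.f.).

r₁ = 6.008×10⁷ km = 6.008×10¹⁰ m.
r₂ = 3.778×10⁹ km = 3.778×10¹² m.
Transfer ellipse a_t = (r₁ + r₂)/2 = 1.919×10¹² m.
At r₁: circular v_c1 = √(μ/r₁) = 47000 m/s; transfer-perihelion v_p = √[μ(2/r₁ − 1/a_t)] = 65940 m/s.
Δv₁ = v_p − v_c1 = 18940 m/s.
At r₂: circular v_c2 = √(μ/r₂) = 5927 m/s; transfer-aphelion v_a = √[μ(2/r₂ − 1/a_t)] = 1049 m/s.
Δv₂ = v_c2 − v_a = 4878 m/s.
Total Δv = Δv₁ + Δv₂ = 23820 m/s = 23.82 km/s.

Δv_total ≈ 23.8 km/s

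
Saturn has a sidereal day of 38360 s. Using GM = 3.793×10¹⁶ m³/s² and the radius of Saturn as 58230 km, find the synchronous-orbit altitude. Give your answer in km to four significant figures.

A synchronous orbit has period T, so by Kepler's third law a = (μT²/4π²)^(1/3).
μT²/4π² = 3.793×10¹⁶ × (3.836×10⁴)² / 39.48 = 1.414×10²⁴ m³.
a = 1.122×10⁸ m = 1.1223×10⁵ km.
Altitude h = a − R = 1.1223×10⁵ − 58230 = 54005 km.

h_sync ≈ 54000 km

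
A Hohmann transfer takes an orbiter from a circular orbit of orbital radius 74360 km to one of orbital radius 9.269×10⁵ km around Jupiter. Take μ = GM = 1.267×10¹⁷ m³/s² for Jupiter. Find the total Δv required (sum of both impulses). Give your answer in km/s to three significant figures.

Δv_total ≈ 22.1 km/s

r₁ = 74360 km = 7.436×10⁷ m.
r₂ = 9.269×10⁵ km = 9.269×10⁸ m.
Transfer ellipse a_t = (r₁ + r₂)/2 = 5.006×10⁸ m.
At r₁: circular v_c1 = √(μ/r₁) = 41280 m/s; transfer-perijove v_p = √[μ(2/r₁ − 1/a_t)] = 56170 m/s.
Δv₁ = v_p − v_c1 = 14890 m/s.
At r₂: circular v_c2 = √(μ/r₂) = 11690 m/s; transfer-apojove v_a = √[μ(2/r₂ − 1/a_t)] = 4506 m/s.
Δv₂ = v_c2 − v_a = 7186 m/s.
Total Δv = Δv₁ + Δv₂ = 22070 m/s = 22.07 km/s.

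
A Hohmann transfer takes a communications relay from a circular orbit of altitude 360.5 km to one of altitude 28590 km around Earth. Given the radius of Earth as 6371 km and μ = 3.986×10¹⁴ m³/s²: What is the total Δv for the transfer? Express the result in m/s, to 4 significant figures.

Δv_total ≈ 3728 m/s

r₁ = 6371 + 360.5 = 6731.5 km = 6.7315×10⁶ m.
r₂ = 6371 + 28590 = 34961 km = 3.4961×10⁷ m.
Transfer ellipse a_t = (r₁ + r₂)/2 = 2.085×10⁷ m.
At r₁: circular v_c1 = √(μ/r₁) = 7695 m/s; transfer-perigee v_p = √[μ(2/r₁ − 1/a_t)] = 9965 m/s.
Δv₁ = v_p − v_c1 = 2270 m/s.
At r₂: circular v_c2 = √(μ/r₂) = 3377 m/s; transfer-apogee v_a = √[μ(2/r₂ − 1/a_t)] = 1919 m/s.
Δv₂ = v_c2 − v_a = 1458 m/s.
Total Δv = Δv₁ + Δv₂ = 3728 m/s.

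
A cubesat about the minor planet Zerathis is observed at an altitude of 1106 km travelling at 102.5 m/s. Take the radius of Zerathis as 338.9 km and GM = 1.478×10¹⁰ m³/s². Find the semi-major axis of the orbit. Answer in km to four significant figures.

a ≈ 1485 km

r = 338.9 + 1106 = 1444.9 km = 1.445×10⁶ m.
Vis-viva rearranged: 1/a = 2/r − v²/μ = 1.384×10⁻⁶ − 7.108×10⁻⁷ = 6.733×10⁻⁷ m⁻¹.
a = 1.485×10⁶ m = 1485.1 km.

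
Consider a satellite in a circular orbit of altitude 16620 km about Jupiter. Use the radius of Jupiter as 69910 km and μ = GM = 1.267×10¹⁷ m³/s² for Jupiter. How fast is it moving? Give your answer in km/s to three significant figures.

r = 69910 + 16620 = 86530 km = 8.6530×10⁷ m.
For a circular orbit v = √(μ/r) = √(1.267×10¹⁷ / 8.653×10⁷) = √(1.464×10⁹) = 38270 m/s.
That is 38.27 km/s.

v ≈ 38.3 km/s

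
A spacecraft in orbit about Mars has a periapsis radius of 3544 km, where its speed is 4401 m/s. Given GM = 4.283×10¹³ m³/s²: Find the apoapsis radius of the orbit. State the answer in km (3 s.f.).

r_p = 3.544×10⁶ m.
Specific energy ε = v²/2 − μ/r = -2.401×10⁶ J/kg, so a = −μ/(2ε) = 8.920×10⁶ m.
The apsides satisfy r_p + r_a = 2a, so the apoapsis radius is 2a − r_p = 1.430×10⁷ m = 14296 km.

apoapsis radius ≈ 14300 km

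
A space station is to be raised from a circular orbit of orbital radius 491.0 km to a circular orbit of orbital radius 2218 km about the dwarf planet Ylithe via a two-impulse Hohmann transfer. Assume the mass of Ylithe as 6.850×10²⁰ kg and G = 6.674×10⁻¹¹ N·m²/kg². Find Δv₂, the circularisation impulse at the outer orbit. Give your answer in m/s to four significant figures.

Δv ≈ 57.13 m/s

μ = GM = 6.674×10⁻¹¹ × 6.850×10²⁰ = 4.572×10¹⁰ m³/s².
r₁ = 491.0 km = 4.910×10⁵ m.
r₂ = 2218 km = 2.218×10⁶ m.
Transfer ellipse a_t = (r₁ + r₂)/2 = 1.354×10⁶ m.
At r₁: circular v_c1 = √(μ/r₁) = 305.1 m/s; transfer-periapsis v_p = √[μ(2/r₁ − 1/a_t)] = 390.5 m/s.
At r₂: circular v_c2 = √(μ/r₂) = 143.6 m/s; transfer-apoapsis v_a = √[μ(2/r₂ − 1/a_t)] = 86.44 m/s.
Δv₂ = v_c2 − v_a = 57.13 m/s.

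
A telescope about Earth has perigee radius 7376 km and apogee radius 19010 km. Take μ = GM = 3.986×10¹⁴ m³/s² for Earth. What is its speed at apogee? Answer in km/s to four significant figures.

v ≈ 3.424 km/s

Semi-major axis a = (r_p + r_a)/2 = 13193 km = 1.319×10⁷ m.
Vis-viva: v² = μ(2/r − 1/a) = 3.986×10¹⁴ × (1.052×10⁻⁷ − 7.580×10⁻⁸) = 1.172×10⁷ m²/s².
v = 3424 m/s = 3.424 km/s.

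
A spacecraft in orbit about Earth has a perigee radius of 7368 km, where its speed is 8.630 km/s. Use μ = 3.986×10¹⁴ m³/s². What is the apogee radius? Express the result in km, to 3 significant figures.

apogee radius ≈ 16300 km

r_p = 7.368×10⁶ m.
Specific energy ε = v²/2 − μ/r = -1.686×10⁷ J/kg, so a = −μ/(2ε) = 1.182×10⁷ m.
The apsides satisfy r_p + r_a = 2a, so the apogee radius is 2a − r_p = 1.627×10⁷ m = 16273 km.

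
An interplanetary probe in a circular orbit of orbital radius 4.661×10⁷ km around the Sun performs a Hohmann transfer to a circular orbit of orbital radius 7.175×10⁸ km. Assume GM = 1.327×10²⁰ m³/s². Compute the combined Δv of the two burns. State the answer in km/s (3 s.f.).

Δv_total ≈ 28.6 km/s

r₁ = 4.661×10⁷ km = 4.661×10¹⁰ m.
r₂ = 7.175×10⁸ km = 7.175×10¹¹ m.
Transfer ellipse a_t = (r₁ + r₂)/2 = 3.821×10¹¹ m.
At r₁: circular v_c1 = √(μ/r₁) = 53360 m/s; transfer-perihelion v_p = √[μ(2/r₁ − 1/a_t)] = 73120 m/s.
Δv₁ = v_p − v_c1 = 19760 m/s.
At r₂: circular v_c2 = √(μ/r₂) = 13600 m/s; transfer-aphelion v_a = √[μ(2/r₂ − 1/a_t)] = 4750 m/s.
Δv₂ = v_c2 − v_a = 8849 m/s.
Total Δv = Δv₁ + Δv₂ = 28610 m/s = 28.61 km/s.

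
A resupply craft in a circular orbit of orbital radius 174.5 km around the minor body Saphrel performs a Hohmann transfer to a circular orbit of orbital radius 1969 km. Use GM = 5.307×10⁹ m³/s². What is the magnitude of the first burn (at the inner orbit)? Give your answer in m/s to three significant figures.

Δv ≈ 62.0 m/s

r₁ = 174.5 km = 1.745×10⁵ m.
r₂ = 1969 km = 1.969×10⁶ m.
Transfer ellipse a_t = (r₁ + r₂)/2 = 1.072×10⁶ m.
At r₁: circular v_c1 = √(μ/r₁) = 174.4 m/s; transfer-periapsis v_p = √[μ(2/r₁ − 1/a_t)] = 236.4 m/s.
Δv₁ = v_p − v_c1 = 61.98 m/s.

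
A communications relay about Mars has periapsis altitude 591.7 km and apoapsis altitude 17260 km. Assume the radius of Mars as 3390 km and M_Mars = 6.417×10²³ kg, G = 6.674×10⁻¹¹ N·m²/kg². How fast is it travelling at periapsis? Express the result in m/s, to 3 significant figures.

v ≈ 4250 m/s

μ = GM = 6.674×10⁻¹¹ × 6.417×10²³ = 4.283×10¹³ m³/s².
r_p = 3390 + 591.7 = 3981.7 km = 3.9817×10⁶ m.
r_a = 3390 + 17260 = 20650 km = 2.0650×10⁷ m.
Semi-major axis a = (r_p + r_a)/2 = 12316 km = 1.232×10⁷ m.
Vis-viva: v² = μ(2/r − 1/a) = 4.283×10¹³ × (5.023×10⁻⁷ − 8.120×10⁻⁸) = 1.803×10⁷ m²/s².
v = 4247 m/s.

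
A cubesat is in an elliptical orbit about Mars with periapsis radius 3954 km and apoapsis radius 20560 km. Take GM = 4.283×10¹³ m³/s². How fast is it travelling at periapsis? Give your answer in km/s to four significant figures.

v ≈ 4.263 km/s

Semi-major axis a = (r_p + r_a)/2 = 12257 km = 1.226×10⁷ m.
Vis-viva: v² = μ(2/r − 1/a) = 4.283×10¹³ × (5.058×10⁻⁷ − 8.159×10⁻⁸) = 1.817×10⁷ m²/s².
v = 4263 m/s = 4.263 km/s.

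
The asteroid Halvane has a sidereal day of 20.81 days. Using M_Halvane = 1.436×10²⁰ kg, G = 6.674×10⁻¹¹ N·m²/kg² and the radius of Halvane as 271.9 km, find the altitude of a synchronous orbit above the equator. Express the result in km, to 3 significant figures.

μ = GM = 6.674×10⁻¹¹ × 1.436×10²⁰ = 9.584×10⁹ m³/s².
T = 20.81 days = 1.798×10⁶ s.
A synchronous orbit has period T, so by Kepler's third law a = (μT²/4π²)^(1/3).
μT²/4π² = 9.584×10⁹ × (1.798×10⁶)² / 39.48 = 7.848×10²⁰ m³.
a = 9.224×10⁶ m = 9224.0 km.
Altitude h = a − R = 9224.0 − 271.9 = 8952.1 km.

h_sync ≈ 8950 km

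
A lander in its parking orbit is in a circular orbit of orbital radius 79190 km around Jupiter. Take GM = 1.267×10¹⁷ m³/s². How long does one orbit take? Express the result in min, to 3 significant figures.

T ≈ 207 min

r = 79190 km = 7.919×10⁷ m.
Kepler's third law: T = 2π√(r³/μ) = 2π√((7.919×10⁷)³ / 1.267×10¹⁷).
r³/μ = 3.920×10⁶ s², so T = 2π × 1.980×10³ = 1.244×10⁴ s.
Converting: 1.244×10⁴ s ÷ 60.00 = 207.3 min.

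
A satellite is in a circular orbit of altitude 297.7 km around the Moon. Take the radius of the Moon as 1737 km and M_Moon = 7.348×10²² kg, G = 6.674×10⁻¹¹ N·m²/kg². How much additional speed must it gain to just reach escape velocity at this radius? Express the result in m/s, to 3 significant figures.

μ = GM = 6.674×10⁻¹¹ × 7.348×10²² = 4.904×10¹² m³/s².
r = 1737 + 297.7 = 2034.7 km = 2.0347×10⁶ m.
Circular speed v_c = √(μ/r) = 1552 m/s.
Escape speed v_esc = √(2μ/r) = √2 × v_c = 2196 m/s.
Δv = v_esc − v_c = 643.1 m/s.

Δv ≈ 643 m/s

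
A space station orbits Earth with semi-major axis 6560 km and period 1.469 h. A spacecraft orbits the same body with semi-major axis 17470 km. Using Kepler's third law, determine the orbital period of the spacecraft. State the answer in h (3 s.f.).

Kepler's third law: T² ∝ a³, so T₂ = T₁ (a₂/a₁)^(3/2).
a₂/a₁ = 2.663, (a₂/a₁)^(3/2) = 4.346.
T₂ = 1.469 × 4.346 = 6.384 h.

T₂ ≈ 6.38 h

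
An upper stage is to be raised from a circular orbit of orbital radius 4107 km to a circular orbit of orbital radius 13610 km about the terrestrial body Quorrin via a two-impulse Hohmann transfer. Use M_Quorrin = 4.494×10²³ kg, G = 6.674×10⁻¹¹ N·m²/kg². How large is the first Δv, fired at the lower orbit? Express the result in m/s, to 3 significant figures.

Δv ≈ 647 m/s

μ = GM = 6.674×10⁻¹¹ × 4.494×10²³ = 2.999×10¹³ m³/s².
r₁ = 4107 km = 4.107×10⁶ m.
r₂ = 13610 km = 1.361×10⁷ m.
Transfer ellipse a_t = (r₁ + r₂)/2 = 8.858×10⁶ m.
At r₁: circular v_c1 = √(μ/r₁) = 2702 m/s; transfer-periapsis v_p = √[μ(2/r₁ − 1/a_t)] = 3350 m/s.
Δv₁ = v_p − v_c1 = 647.2 m/s.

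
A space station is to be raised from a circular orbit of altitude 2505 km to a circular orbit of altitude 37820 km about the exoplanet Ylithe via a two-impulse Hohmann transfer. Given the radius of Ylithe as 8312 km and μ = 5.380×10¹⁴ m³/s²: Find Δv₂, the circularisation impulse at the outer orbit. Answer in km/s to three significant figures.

Δv ≈ 1.31 km/s

r₁ = 8312 + 2505 = 10817 km = 1.0817×10⁷ m.
r₂ = 8312 + 37820 = 46132 km = 4.6132×10⁷ m.
Transfer ellipse a_t = (r₁ + r₂)/2 = 2.847×10⁷ m.
At r₁: circular v_c1 = √(μ/r₁) = 7052 m/s; transfer-periapsis v_p = √[μ(2/r₁ − 1/a_t)] = 8977 m/s.
At r₂: circular v_c2 = √(μ/r₂) = 3415 m/s; transfer-apoapsis v_a = √[μ(2/r₂ − 1/a_t)] = 2105 m/s.
Δv₂ = v_c2 − v_a = 1310 m/s.
= 1.310 km/s.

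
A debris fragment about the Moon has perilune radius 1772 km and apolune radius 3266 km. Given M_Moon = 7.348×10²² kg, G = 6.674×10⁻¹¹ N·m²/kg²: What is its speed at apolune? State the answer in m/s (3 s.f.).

μ = GM = 6.674×10⁻¹¹ × 7.348×10²² = 4.904×10¹² m³/s².
Semi-major axis a = (r_p + r_a)/2 = 2519.0 km = 2.519×10⁶ m.
Vis-viva: v² = μ(2/r − 1/a) = 4.904×10¹² × (6.124×10⁻⁷ − 3.970×10⁻⁷) = 1.056×10⁶ m²/s².
v = 1028 m/s.

v ≈ 1030 m/s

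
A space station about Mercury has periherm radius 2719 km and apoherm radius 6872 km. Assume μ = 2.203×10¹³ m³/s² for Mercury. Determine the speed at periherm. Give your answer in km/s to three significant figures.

v ≈ 3.41 km/s

Semi-major axis a = (r_p + r_a)/2 = 4795.5 km = 4.796×10⁶ m.
Vis-viva: v² = μ(2/r − 1/a) = 2.203×10¹³ × (7.356×10⁻⁷ − 2.085×10⁻⁷) = 1.161×10⁷ m²/s².
v = 3407 m/s = 3.407 km/s.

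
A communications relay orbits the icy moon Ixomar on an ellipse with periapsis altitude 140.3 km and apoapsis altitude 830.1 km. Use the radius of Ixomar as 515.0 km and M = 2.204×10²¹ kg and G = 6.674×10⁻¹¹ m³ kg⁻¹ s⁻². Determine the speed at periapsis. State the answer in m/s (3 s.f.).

μ = GM = 6.674×10⁻¹¹ × 2.204×10²¹ = 1.471×10¹¹ m³/s².
r_p = 515.0 + 140.3 = 655.30 km = 6.5530×10⁵ m.
r_a = 515.0 + 830.1 = 1345.1 km = 1.3451×10⁶ m.
Semi-major axis a = (r_p + r_a)/2 = 1000.2 km = 1.000×10⁶ m.
Vis-viva: v² = μ(2/r − 1/a) = 1.471×10¹¹ × (3.052×10⁻⁶ − 9.998×10⁻⁷) = 3.019×10⁵ m²/s².
v = 549.4 m/s.

v ≈ 549 m/s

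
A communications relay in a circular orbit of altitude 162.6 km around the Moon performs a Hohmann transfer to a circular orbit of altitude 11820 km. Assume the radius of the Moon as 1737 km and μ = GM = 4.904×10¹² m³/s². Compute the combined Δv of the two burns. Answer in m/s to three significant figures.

r₁ = 1737 + 162.6 = 1899.6 km = 1.8996×10⁶ m.
r₂ = 1737 + 11820 = 13557 km = 1.3557×10⁷ m.
Transfer ellipse a_t = (r₁ + r₂)/2 = 7.728×10⁶ m.
At r₁: circular v_c1 = √(μ/r₁) = 1607 m/s; transfer-perilune v_p = √[μ(2/r₁ − 1/a_t)] = 2128 m/s.
Δv₁ = v_p − v_c1 = 521.3 m/s.
At r₂: circular v_c2 = √(μ/r₂) = 601.4 m/s; transfer-apolune v_a = √[μ(2/r₂ − 1/a_t)] = 298.2 m/s.
Δv₂ = v_c2 − v_a = 303.3 m/s.
Total Δv = Δv₁ + Δv₂ = 824.6 m/s.

Δv_total ≈ 825 m/s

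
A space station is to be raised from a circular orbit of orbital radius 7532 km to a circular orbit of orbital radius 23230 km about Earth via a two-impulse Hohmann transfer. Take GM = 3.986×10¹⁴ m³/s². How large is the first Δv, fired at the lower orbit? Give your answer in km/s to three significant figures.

Δv ≈ 1.67 km/s

r₁ = 7532 km = 7.532×10⁶ m.
r₂ = 23230 km = 2.323×10⁷ m.
Transfer ellipse a_t = (r₁ + r₂)/2 = 1.538×10⁷ m.
At r₁: circular v_c1 = √(μ/r₁) = 7275 m/s; transfer-perigee v_p = √[μ(2/r₁ − 1/a_t)] = 8940 m/s.
Δv₁ = v_p − v_c1 = 1665 m/s.
= 1.665 km/s.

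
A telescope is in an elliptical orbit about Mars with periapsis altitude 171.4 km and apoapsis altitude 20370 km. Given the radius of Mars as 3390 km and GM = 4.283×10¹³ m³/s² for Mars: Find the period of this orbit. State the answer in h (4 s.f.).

r_p = 3390 + 171.4 = 3561.4 km = 3.5614×10⁶ m.
r_a = 3390 + 20370 = 23760 km = 2.3760×10⁷ m.
Semi-major axis a = (r_p + r_a)/2 = (3561.4 + 23760)/2 = 13661 km = 1.366×10⁷ m.
By Kepler's third law T = 2π√(a³/μ) = 2π × 7.715×10³ = 4.847×10⁴ s.
= 13.47 h.

T ≈ 13.47 h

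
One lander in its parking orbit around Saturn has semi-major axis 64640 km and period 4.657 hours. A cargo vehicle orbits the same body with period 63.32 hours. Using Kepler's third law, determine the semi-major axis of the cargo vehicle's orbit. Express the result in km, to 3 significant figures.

a₂ ≈ 3.68×10⁵ km

Kepler's third law: a³ ∝ T², so a₂ = a₁ (T₂/T₁)^(2/3).
T₂/T₁ = 13.60, (T₂/T₁)^(2/3) = 5.697.
a₂ = 64640 × 5.697 = 3.682×10⁵ km.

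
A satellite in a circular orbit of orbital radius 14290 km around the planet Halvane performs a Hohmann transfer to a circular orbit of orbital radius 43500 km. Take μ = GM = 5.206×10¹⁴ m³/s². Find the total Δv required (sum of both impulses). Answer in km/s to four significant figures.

r₁ = 14290 km = 1.429×10⁷ m.
r₂ = 43500 km = 4.350×10⁷ m.
Transfer ellipse a_t = (r₁ + r₂)/2 = 2.890×10⁷ m.
At r₁: circular v_c1 = √(μ/r₁) = 6036 m/s; transfer-periapsis v_p = √[μ(2/r₁ − 1/a_t)] = 7406 m/s.
Δv₁ = v_p − v_c1 = 1370 m/s.
At r₂: circular v_c2 = √(μ/r₂) = 3459 m/s; transfer-apoapsis v_a = √[μ(2/r₂ − 1/a_t)] = 2433 m/s.
Δv₂ = v_c2 − v_a = 1027 m/s.
Total Δv = Δv₁ + Δv₂ = 2397 m/s = 2.397 km/s.

Δv_total ≈ 2.397 km/s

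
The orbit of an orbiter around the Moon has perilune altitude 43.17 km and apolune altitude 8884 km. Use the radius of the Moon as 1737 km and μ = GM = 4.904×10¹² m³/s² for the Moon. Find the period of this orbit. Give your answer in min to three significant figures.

T ≈ 730 min

r_p = 1737 + 43.17 = 1780.2 km = 1.7802×10⁶ m.
r_a = 1737 + 8884 = 10621 km = 1.0621×10⁷ m.
Semi-major axis a = (r_p + r_a)/2 = (1780.2 + 10621)/2 = 6200.6 km = 6.201×10⁶ m.
By Kepler's third law T = 2π√(a³/μ) = 2π × 6.972×10³ = 4.381×10⁴ s.
= 730.1 min.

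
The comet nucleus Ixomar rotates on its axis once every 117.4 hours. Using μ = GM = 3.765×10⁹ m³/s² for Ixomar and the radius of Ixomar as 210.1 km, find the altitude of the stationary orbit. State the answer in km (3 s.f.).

h_sync ≈ 2360 km

T = 117.4 hours = 4.226×10⁵ s.
A synchronous orbit has period T, so by Kepler's third law a = (μT²/4π²)^(1/3).
μT²/4π² = 3.765×10⁹ × (4.226×10⁵)² / 39.48 = 1.704×10¹⁹ m³.
a = 2.573×10⁶ m = 2573.1 km.
Altitude h = a − R = 2573.1 − 210.1 = 2363.0 km.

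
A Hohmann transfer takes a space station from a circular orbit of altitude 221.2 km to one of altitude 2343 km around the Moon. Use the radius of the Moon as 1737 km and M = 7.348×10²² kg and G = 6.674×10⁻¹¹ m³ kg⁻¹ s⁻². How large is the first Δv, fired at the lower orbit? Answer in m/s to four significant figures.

Δv ≈ 257.2 m/s

μ = GM = 6.674×10⁻¹¹ × 7.348×10²² = 4.904×10¹² m³/s².
r₁ = 1737 + 221.2 = 1958.2 km = 1.9582×10⁶ m.
r₂ = 1737 + 2343 = 4080.0 km = 4.0800×10⁶ m.
Transfer ellipse a_t = (r₁ + r₂)/2 = 3.019×10⁶ m.
At r₁: circular v_c1 = √(μ/r₁) = 1583 m/s; transfer-perilune v_p = √[μ(2/r₁ − 1/a_t)] = 1840 m/s.
Δv₁ = v_p − v_c1 = 257.2 m/s.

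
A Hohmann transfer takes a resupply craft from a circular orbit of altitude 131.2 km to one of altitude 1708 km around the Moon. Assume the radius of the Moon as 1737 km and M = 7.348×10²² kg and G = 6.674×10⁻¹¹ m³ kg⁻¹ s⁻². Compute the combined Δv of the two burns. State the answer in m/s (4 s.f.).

Δv_total ≈ 417.4 m/s

μ = GM = 6.674×10⁻¹¹ × 7.348×10²² = 4.904×10¹² m³/s².
r₁ = 1737 + 131.2 = 1868.2 km = 1.8682×10⁶ m.
r₂ = 1737 + 1708 = 3445.0 km = 3.4450×10⁶ m.
Transfer ellipse a_t = (r₁ + r₂)/2 = 2.657×10⁶ m.
At r₁: circular v_c1 = √(μ/r₁) = 1620 m/s; transfer-perilune v_p = √[μ(2/r₁ − 1/a_t)] = 1845 m/s.
Δv₁ = v_p − v_c1 = 224.8 m/s.
At r₂: circular v_c2 = √(μ/r₂) = 1193 m/s; transfer-apolune v_a = √[μ(2/r₂ − 1/a_t)] = 1001 m/s.
Δv₂ = v_c2 − v_a = 192.6 m/s.
Total Δv = Δv₁ + Δv₂ = 417.4 m/s.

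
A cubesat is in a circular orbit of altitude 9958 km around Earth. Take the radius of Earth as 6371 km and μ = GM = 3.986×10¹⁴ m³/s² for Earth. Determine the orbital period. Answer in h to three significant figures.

T ≈ 5.77 h

r = 6371 + 9958 = 16329 km = 1.6329×10⁷ m.
Kepler's third law: T = 2π√(r³/μ) = 2π√((1.633×10⁷)³ / 3.986×10¹⁴).
r³/μ = 1.092×10⁷ s², so T = 2π × 3.305×10³ = 2.077×10⁴ s.
Converting: 2.077×10⁴ s ÷ 3600 = 5.768 h.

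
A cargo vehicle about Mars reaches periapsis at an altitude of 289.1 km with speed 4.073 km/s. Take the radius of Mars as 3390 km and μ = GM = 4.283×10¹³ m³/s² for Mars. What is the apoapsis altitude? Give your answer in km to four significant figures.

apoapsis altitude ≈ 5728 km

r_p = 3390 + 289.1 = 3679.1 km = 3.679×10⁶ m.
Specific energy ε = v²/2 − μ/r = -3.347×10⁶ J/kg, so a = −μ/(2ε) = 6.399×10⁶ m.
The apsides satisfy r_p + r_a = 2a, so the apoapsis radius is 2a − r_p = 9.118×10⁶ m = 9118.3 km.
Apoapsis altitude = 9118.3 − 3390 = 5728.3 km.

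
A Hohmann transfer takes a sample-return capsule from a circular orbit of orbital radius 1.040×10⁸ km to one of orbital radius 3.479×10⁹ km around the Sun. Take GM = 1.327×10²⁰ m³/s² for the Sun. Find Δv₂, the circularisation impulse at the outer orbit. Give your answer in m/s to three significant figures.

Δv ≈ 4690 m/s

r₁ = 1.040×10⁸ km = 1.040×10¹¹ m.
r₂ = 3.479×10⁹ km = 3.479×10¹² m.
Transfer ellipse a_t = (r₁ + r₂)/2 = 1.792×10¹² m.
At r₁: circular v_c1 = √(μ/r₁) = 35720 m/s; transfer-perihelion v_p = √[μ(2/r₁ − 1/a_t)] = 49780 m/s.
At r₂: circular v_c2 = √(μ/r₂) = 6176 m/s; transfer-aphelion v_a = √[μ(2/r₂ − 1/a_t)] = 1488 m/s.
Δv₂ = v_c2 − v_a = 4688 m/s.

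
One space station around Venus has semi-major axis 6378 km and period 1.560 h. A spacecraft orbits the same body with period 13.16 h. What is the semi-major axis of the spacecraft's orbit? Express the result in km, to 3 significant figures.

a₂ ≈ 26400 km

Kepler's third law: a³ ∝ T², so a₂ = a₁ (T₂/T₁)^(2/3).
T₂/T₁ = 8.436, (T₂/T₁)^(2/3) = 4.144.
a₂ = 6378 × 4.144 = 26430 km.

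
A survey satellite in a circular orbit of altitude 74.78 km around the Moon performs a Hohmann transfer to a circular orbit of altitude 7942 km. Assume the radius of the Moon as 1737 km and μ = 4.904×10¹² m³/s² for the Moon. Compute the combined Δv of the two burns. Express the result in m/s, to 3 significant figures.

Δv_total ≈ 802 m/s

r₁ = 1737 + 74.78 = 1811.8 km = 1.8118×10⁶ m.
r₂ = 1737 + 7942 = 9679.0 km = 9.6790×10⁶ m.
Transfer ellipse a_t = (r₁ + r₂)/2 = 5.745×10⁶ m.
At r₁: circular v_c1 = √(μ/r₁) = 1645 m/s; transfer-perilune v_p = √[μ(2/r₁ − 1/a_t)] = 2135 m/s.
Δv₁ = v_p − v_c1 = 490.2 m/s.
At r₂: circular v_c2 = √(μ/r₂) = 711.8 m/s; transfer-apolune v_a = √[μ(2/r₂ − 1/a_t)] = 399.7 m/s.
Δv₂ = v_c2 − v_a = 312.1 m/s.
Total Δv = Δv₁ + Δv₂ = 802.3 m/s.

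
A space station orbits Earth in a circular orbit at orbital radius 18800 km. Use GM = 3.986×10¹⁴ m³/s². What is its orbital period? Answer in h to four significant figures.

T ≈ 7.126 h

r = 18800 km = 1.880×10⁷ m.
Kepler's third law: T = 2π√(r³/μ) = 2π√((1.880×10⁷)³ / 3.986×10¹⁴).
r³/μ = 1.667×10⁷ s², so T = 2π × 4.083×10³ = 2.565×10⁴ s.
Converting: 2.565×10⁴ s ÷ 3600 = 7.126 h.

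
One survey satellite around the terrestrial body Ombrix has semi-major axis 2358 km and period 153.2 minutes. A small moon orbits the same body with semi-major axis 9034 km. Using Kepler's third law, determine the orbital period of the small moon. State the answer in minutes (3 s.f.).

T₂ ≈ 1150 minutes

Kepler's third law: T² ∝ a³, so T₂ = T₁ (a₂/a₁)^(3/2).
a₂/a₁ = 3.831, (a₂/a₁)^(3/2) = 7.499.
T₂ = 153.2 × 7.499 = 1149 minutes.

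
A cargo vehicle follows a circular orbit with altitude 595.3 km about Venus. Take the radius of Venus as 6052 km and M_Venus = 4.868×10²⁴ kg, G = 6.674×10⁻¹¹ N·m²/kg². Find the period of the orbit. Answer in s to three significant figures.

μ = GM = 6.674×10⁻¹¹ × 4.868×10²⁴ = 3.249×10¹⁴ m³/s².
r = 6052 + 595.3 = 6647.3 km = 6.6473×10⁶ m.
Kepler's third law: T = 2π√(r³/μ) = 2π√((6.647×10⁶)³ / 3.249×10¹⁴).
r³/μ = 9.041×10⁵ s², so T = 2π × 9.508×10² = 5.974×10³ s.

T ≈ 5970 s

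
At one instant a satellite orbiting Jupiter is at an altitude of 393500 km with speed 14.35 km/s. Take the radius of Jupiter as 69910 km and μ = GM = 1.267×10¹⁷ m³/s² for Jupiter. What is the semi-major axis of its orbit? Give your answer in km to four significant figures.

a ≈ 3.717×10⁵ km

r = 69910 + 393500 = 4.6341×10⁵ km = 4.634×10⁸ m.
Specific orbital energy ε = v²/2 − μ/r = (14350)²/2 − 1.267×10¹⁷/4.634×10⁸ = -1.704×10⁸ J/kg.
Since ε = −μ/(2a), a = −μ/(2ε) = 3.717×10⁸ m = 3.7167×10⁵ km.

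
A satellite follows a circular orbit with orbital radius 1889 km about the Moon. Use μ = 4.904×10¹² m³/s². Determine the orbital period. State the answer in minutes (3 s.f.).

r = 1889 km = 1.889×10⁶ m.
Kepler's third law: T = 2π√(r³/μ) = 2π√((1.889×10⁶)³ / 4.904×10¹²).
r³/μ = 1.375×10⁶ s², so T = 2π × 1.172×10³ = 7.366×10³ s.
Converting: 7.366×10³ s ÷ 60.00 = 122.8 minutes.

T ≈ 123 minutes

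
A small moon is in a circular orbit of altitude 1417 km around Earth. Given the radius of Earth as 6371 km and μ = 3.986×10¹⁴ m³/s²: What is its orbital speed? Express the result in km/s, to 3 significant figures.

v ≈ 7.15 km/s

r = 6371 + 1417 = 7788.0 km = 7.7880×10⁶ m.
For a circular orbit v = √(μ/r) = √(3.986×10¹⁴ / 7.788×10⁶) = √(5.118×10⁷) = 7154 m/s.
That is 7.154 km/s.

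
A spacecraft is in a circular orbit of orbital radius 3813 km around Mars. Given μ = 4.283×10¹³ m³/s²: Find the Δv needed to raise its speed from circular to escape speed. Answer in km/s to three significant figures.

Δv ≈ 1.39 km/s

r = 3813 km = 3.813×10⁶ m.
Circular speed v_c = √(μ/r) = 3352 m/s.
Escape speed v_esc = √(2μ/r) = √2 × v_c = 4740 m/s.
Δv = v_esc − v_c = 1388 m/s = 1.388 km/s.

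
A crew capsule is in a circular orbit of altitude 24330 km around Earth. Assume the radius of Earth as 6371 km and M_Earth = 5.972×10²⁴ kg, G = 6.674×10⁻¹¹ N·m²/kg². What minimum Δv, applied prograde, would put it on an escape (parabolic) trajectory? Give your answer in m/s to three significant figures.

Δv ≈ 1490 m/s

μ = GM = 6.674×10⁻¹¹ × 5.972×10²⁴ = 3.986×10¹⁴ m³/s².
r = 6371 + 24330 = 30701 km = 3.0701×10⁷ m.
Circular speed v_c = √(μ/r) = 3603 m/s.
Escape speed v_esc = √(2μ/r) = √2 × v_c = 5096 m/s.
Δv = v_esc − v_c = 1492 m/s.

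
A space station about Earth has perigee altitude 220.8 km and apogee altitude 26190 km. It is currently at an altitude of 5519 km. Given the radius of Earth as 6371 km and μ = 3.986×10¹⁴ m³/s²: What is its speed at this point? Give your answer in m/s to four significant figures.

v ≈ 6833 m/s

r_p = 6371 + 220.8 = 6591.8 km = 6.5918×10⁶ m.
r_a = 6371 + 26190 = 32561 km = 3.2561×10⁷ m.
r = 6371 + 5519 = 11890 km = 1.189×10⁷ m.
Semi-major axis a = (r_p + r_a)/2 = 19576 km = 1.958×10⁷ m.
Vis-viva: v² = μ(2/r − 1/a) = 3.986×10¹⁴ × (1.682×10⁻⁷ − 5.108×10⁻⁸) = 4.669×10⁷ m²/s².
v = 6833 m/s.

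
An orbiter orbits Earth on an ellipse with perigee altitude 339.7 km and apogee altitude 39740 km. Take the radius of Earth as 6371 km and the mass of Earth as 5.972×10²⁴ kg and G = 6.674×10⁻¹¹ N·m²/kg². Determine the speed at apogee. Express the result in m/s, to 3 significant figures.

v ≈ 1480 m/s

μ = GM = 6.674×10⁻¹¹ × 5.972×10²⁴ = 3.986×10¹⁴ m³/s².
r_p = 6371 + 339.7 = 6710.7 km = 6.7107×10⁶ m.
r_a = 6371 + 39740 = 46111 km = 4.6111×10⁷ m.
Semi-major axis a = (r_p + r_a)/2 = 26411 km = 2.641×10⁷ m.
Vis-viva: v² = μ(2/r − 1/a) = 3.986×10¹⁴ × (4.337×10⁻⁸ − 3.786×10⁻⁸) = 2.196×10⁶ m²/s².
v = 1482 m/s.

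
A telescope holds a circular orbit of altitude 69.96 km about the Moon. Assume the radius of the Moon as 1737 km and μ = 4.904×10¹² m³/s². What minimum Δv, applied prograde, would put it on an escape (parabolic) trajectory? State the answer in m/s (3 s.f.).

Δv ≈ 682 m/s

r = 1737 + 69.96 = 1807.0 km = 1.8070×10⁶ m.
Circular speed v_c = √(μ/r) = 1647 m/s.
Escape speed v_esc = √(2μ/r) = √2 × v_c = 2330 m/s.
Δv = v_esc − v_c = 682.4 m/s.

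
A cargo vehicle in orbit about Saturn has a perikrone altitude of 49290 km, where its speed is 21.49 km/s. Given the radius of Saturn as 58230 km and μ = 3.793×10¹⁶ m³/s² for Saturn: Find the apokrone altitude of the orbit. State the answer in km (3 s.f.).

r_p = 58230 + 49290 = 1.0752×10⁵ km = 1.075×10⁸ m.
Specific energy ε = v²/2 − μ/r = -1.219×10⁸ J/kg, so a = −μ/(2ε) = 1.556×10⁸ m.
The apsides satisfy r_p + r_a = 2a, so the apokrone radius is 2a − r_p = 2.037×10⁸ m = 2.0373×10⁵ km.
Apokrone altitude = 2.0373×10⁵ − 58230 = 1.4550×10⁵ km.

apokrone altitude ≈ 1.46×10⁵ km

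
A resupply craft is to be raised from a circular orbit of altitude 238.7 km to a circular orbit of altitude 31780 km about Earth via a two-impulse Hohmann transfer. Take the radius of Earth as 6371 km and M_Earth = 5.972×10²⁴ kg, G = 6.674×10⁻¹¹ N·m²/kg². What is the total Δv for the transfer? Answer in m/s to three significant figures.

Δv_total ≈ 3850 m/s

μ = GM = 6.674×10⁻¹¹ × 5.972×10²⁴ = 3.986×10¹⁴ m³/s².
r₁ = 6371 + 238.7 = 6609.7 km = 6.6097×10⁶ m.
r₂ = 6371 + 31780 = 38151 km = 3.8151×10⁷ m.
Transfer ellipse a_t = (r₁ + r₂)/2 = 2.238×10⁷ m.
At r₁: circular v_c1 = √(μ/r₁) = 7765 m/s; transfer-perigee v_p = √[μ(2/r₁ − 1/a_t)] = 10140 m/s.
Δv₁ = v_p − v_c1 = 2373 m/s.
At r₂: circular v_c2 = √(μ/r₂) = 3232 m/s; transfer-apogee v_a = √[μ(2/r₂ − 1/a_t)] = 1757 m/s.
Δv₂ = v_c2 − v_a = 1476 m/s.
Total Δv = Δv₁ + Δv₂ = 3849 m/s.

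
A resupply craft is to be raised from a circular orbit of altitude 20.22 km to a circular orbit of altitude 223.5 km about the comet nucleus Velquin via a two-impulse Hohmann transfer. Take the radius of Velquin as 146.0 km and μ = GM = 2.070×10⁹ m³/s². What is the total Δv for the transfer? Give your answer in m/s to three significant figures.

Δv_total ≈ 35.4 m/s

r₁ = 146.0 + 20.22 = 166.22 km = 1.6622×10⁵ m.
r₂ = 146.0 + 223.5 = 369.50 km = 3.6950×10⁵ m.
Transfer ellipse a_t = (r₁ + r₂)/2 = 2.679×10⁵ m.
At r₁: circular v_c1 = √(μ/r₁) = 111.6 m/s; transfer-periapsis v_p = √[μ(2/r₁ − 1/a_t)] = 131.1 m/s.
Δv₁ = v_p − v_c1 = 19.47 m/s.
At r₂: circular v_c2 = √(μ/r₂) = 74.85 m/s; transfer-apoapsis v_a = √[μ(2/r₂ − 1/a_t)] = 58.96 m/s.
Δv₂ = v_c2 − v_a = 15.89 m/s.
Total Δv = Δv₁ + Δv₂ = 35.36 m/s.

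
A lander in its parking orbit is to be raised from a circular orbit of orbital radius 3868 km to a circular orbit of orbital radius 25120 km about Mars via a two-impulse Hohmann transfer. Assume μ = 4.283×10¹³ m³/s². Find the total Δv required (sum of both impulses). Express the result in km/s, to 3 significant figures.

r₁ = 3868 km = 3.868×10⁶ m.
r₂ = 25120 km = 2.512×10⁷ m.
Transfer ellipse a_t = (r₁ + r₂)/2 = 1.449×10⁷ m.
At r₁: circular v_c1 = √(μ/r₁) = 3328 m/s; transfer-periapsis v_p = √[μ(2/r₁ − 1/a_t)] = 4381 m/s.
Δv₁ = v_p − v_c1 = 1053 m/s.
At r₂: circular v_c2 = √(μ/r₂) = 1306 m/s; transfer-apoapsis v_a = √[μ(2/r₂ − 1/a_t)] = 674.5 m/s.
Δv₂ = v_c2 − v_a = 631.2 m/s.
Total Δv = Δv₁ + Δv₂ = 1684 m/s = 1.684 km/s.

Δv_total ≈ 1.68 km/s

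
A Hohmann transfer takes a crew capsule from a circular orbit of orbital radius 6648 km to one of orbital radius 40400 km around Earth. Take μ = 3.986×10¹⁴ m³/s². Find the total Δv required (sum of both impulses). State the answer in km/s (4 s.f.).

Δv_total ≈ 3.875 km/s

r₁ = 6648 km = 6.648×10⁶ m.
r₂ = 40400 km = 4.040×10⁷ m.
Transfer ellipse a_t = (r₁ + r₂)/2 = 2.352×10⁷ m.
At r₁: circular v_c1 = √(μ/r₁) = 7743 m/s; transfer-perigee v_p = √[μ(2/r₁ − 1/a_t)] = 10150 m/s.
Δv₁ = v_p − v_c1 = 2404 m/s.
At r₂: circular v_c2 = √(μ/r₂) = 3141 m/s; transfer-apogee v_a = √[μ(2/r₂ − 1/a_t)] = 1670 m/s.
Δv₂ = v_c2 − v_a = 1471 m/s.
Total Δv = Δv₁ + Δv₂ = 3875 m/s = 3.875 km/s.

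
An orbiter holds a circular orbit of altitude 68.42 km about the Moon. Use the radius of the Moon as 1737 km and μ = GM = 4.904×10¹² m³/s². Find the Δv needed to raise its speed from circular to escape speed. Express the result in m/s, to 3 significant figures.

r = 1737 + 68.42 = 1805.4 km = 1.8054×10⁶ m.
Circular speed v_c = √(μ/r) = 1648 m/s.
Escape speed v_esc = √(2μ/r) = √2 × v_c = 2331 m/s.
Δv = v_esc − v_c = 682.7 m/s.

Δv ≈ 683 m/s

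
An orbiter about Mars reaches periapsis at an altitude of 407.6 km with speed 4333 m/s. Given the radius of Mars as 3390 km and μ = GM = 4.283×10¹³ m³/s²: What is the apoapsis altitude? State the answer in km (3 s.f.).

apoapsis altitude ≈ 15500 km

r_p = 3390 + 407.6 = 3797.6 km = 3.798×10⁶ m.
Specific energy ε = v²/2 − μ/r = -1.891×10⁶ J/kg, so a = −μ/(2ε) = 1.133×10⁷ m.
The apsides satisfy r_p + r_a = 2a, so the apoapsis radius is 2a − r_p = 1.886×10⁷ m = 18855 km.
Apoapsis altitude = 18855 − 3390 = 15465 km.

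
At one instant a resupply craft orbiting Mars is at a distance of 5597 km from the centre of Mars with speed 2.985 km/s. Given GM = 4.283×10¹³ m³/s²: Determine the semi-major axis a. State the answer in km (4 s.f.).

a ≈ 6698 km

r = 5.597×10⁶ m.
Specific orbital energy ε = v²/2 − μ/r = (2985)²/2 − 4.283×10¹³/5.597×10⁶ = -3.197×10⁶ J/kg.
Since ε = −μ/(2a), a = −μ/(2ε) = 6.698×10⁶ m = 6698.0 km.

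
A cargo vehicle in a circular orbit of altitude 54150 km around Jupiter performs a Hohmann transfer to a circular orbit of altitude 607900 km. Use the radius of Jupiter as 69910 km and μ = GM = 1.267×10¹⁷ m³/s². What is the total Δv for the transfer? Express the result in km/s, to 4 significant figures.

r₁ = 69910 + 54150 = 124060 km = 1.2406×10⁸ m.
r₂ = 69910 + 607900 = 677810 km = 6.7781×10⁸ m.
Transfer ellipse a_t = (r₁ + r₂)/2 = 4.009×10⁸ m.
At r₁: circular v_c1 = √(μ/r₁) = 31960 m/s; transfer-perijove v_p = √[μ(2/r₁ − 1/a_t)] = 41550 m/s.
Δv₁ = v_p − v_c1 = 9594 m/s.
At r₂: circular v_c2 = √(μ/r₂) = 13670 m/s; transfer-apojove v_a = √[μ(2/r₂ − 1/a_t)] = 7605 m/s.
Δv₂ = v_c2 − v_a = 6067 m/s.
Total Δv = Δv₁ + Δv₂ = 15660 m/s = 15.66 km/s.

Δv_total ≈ 15.66 km/s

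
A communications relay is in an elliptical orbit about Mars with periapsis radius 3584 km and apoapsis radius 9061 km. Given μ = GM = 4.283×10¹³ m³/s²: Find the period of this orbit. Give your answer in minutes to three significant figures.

T ≈ 254 minutes

Semi-major axis a = (r_p + r_a)/2 = (3584.0 + 9061.0)/2 = 6322.5 km = 6.322×10⁶ m.
By Kepler's third law T = 2π√(a³/μ) = 2π × 2.429×10³ = 1.526×10⁴ s.
= 254.4 minutes.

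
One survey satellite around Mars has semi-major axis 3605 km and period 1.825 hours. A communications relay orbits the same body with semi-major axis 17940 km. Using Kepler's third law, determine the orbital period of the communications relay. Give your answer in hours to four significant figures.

Kepler's third law: T² ∝ a³, so T₂ = T₁ (a₂/a₁)^(3/2).
a₂/a₁ = 4.976, (a₂/a₁)^(3/2) = 11.10.
T₂ = 1.825 × 11.10 = 20.26 hours.

T₂ ≈ 20.26 hours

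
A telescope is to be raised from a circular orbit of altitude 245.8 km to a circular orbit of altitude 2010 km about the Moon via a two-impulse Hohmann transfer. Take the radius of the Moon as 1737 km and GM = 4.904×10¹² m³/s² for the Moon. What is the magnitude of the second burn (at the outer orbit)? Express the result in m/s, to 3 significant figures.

Δv ≈ 192 m/s

r₁ = 1737 + 245.8 = 1982.8 km = 1.9828×10⁶ m.
r₂ = 1737 + 2010 = 3747.0 km = 3.7470×10⁶ m.
Transfer ellipse a_t = (r₁ + r₂)/2 = 2.865×10⁶ m.
At r₁: circular v_c1 = √(μ/r₁) = 1573 m/s; transfer-perilune v_p = √[μ(2/r₁ − 1/a_t)] = 1799 m/s.
At r₂: circular v_c2 = √(μ/r₂) = 1144 m/s; transfer-apolune v_a = √[μ(2/r₂ − 1/a_t)] = 951.7 m/s.
Δv₂ = v_c2 − v_a = 192.3 m/s.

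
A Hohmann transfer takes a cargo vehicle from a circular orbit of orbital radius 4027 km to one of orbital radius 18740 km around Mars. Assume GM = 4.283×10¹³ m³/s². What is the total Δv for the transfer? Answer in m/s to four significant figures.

Δv_total ≈ 1536 m/s

r₁ = 4027 km = 4.027×10⁶ m.
r₂ = 18740 km = 1.874×10⁷ m.
Transfer ellipse a_t = (r₁ + r₂)/2 = 1.138×10⁷ m.
At r₁: circular v_c1 = √(μ/r₁) = 3261 m/s; transfer-periapsis v_p = √[μ(2/r₁ − 1/a_t)] = 4184 m/s.
Δv₁ = v_p − v_c1 = 923.1 m/s.
At r₂: circular v_c2 = √(μ/r₂) = 1512 m/s; transfer-apoapsis v_a = √[μ(2/r₂ − 1/a_t)] = 899.2 m/s.
Δv₂ = v_c2 − v_a = 612.6 m/s.
Total Δv = Δv₁ + Δv₂ = 1536 m/s.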